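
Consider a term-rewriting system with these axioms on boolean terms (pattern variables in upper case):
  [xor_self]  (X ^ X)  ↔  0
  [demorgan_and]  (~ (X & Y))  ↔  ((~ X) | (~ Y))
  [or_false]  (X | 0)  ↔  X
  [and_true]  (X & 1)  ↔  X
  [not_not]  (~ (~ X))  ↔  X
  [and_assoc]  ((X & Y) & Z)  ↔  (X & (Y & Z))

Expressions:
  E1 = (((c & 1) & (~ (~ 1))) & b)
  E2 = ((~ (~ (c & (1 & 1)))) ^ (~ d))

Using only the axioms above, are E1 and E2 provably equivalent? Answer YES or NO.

Every axiom is a valid identity, so a rewrite proof would force E1 and E2 to agree under every assignment.
At b=0, c=0, d=0: E1 = 0 but E2 = 1; they differ, so no derivation exists.

NO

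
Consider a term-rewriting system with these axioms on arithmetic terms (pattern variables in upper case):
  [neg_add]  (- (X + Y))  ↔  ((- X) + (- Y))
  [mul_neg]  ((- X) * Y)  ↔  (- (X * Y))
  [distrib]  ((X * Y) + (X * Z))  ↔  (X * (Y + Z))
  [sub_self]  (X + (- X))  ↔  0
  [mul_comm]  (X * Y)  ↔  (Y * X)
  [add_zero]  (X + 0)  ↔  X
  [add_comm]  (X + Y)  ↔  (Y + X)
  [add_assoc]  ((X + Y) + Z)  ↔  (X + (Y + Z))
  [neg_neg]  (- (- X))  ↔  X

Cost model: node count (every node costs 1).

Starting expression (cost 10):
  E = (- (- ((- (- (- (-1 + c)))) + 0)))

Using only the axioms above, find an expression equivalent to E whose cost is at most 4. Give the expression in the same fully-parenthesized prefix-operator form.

step 1: add_zero (→) rewrites ((- (- (- (-1 + c)))) + 0) into (- (- (- (-1 + c)))), now (- (- (- (- (- (-1 + c))))))
step 2: neg_neg (→) rewrites (- (- (- (- (- (-1 + c)))))) into (- (- (- (-1 + c))))
step 3: neg_neg (→) rewrites (- (- (- (-1 + c)))) into (- (-1 + c)), reaching cost 4 (bound 4)

(- (-1 + c))   [cost 4]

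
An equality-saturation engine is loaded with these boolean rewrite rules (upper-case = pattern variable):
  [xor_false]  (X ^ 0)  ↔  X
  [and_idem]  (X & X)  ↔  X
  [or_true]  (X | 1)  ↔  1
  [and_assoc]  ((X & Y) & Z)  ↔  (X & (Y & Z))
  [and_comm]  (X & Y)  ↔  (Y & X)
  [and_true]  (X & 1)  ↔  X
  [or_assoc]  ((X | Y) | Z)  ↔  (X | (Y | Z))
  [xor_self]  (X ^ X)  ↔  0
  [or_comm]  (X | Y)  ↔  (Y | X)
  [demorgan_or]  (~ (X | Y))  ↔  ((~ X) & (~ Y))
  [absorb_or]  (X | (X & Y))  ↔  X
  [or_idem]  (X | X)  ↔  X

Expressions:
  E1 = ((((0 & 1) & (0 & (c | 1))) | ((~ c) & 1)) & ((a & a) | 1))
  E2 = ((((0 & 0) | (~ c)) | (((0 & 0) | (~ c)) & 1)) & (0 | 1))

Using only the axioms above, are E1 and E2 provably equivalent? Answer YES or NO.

YES

1. [or_true →] (c | 1)  →  1;  E1 = ((((0 & 1) & (0 & 1)) | ((~ c) & 1)) & ((a & a) | 1))
2. [and_idem →] (a & a)  →  a;  E1 = ((((0 & 1) & (0 & 1)) | ((~ c) & 1)) & (a | 1))
3. [and_idem →] ((0 & 1) & (0 & 1))  →  (0 & 1);  E1 = (((0 & 1) | ((~ c) & 1)) & (a | 1))
4. [or_true →] (a | 1)  →  1;  E1 = (((0 & 1) | ((~ c) & 1)) & 1)
5. [and_true →] ((~ c) & 1)  →  (~ c);  E1 = (((0 & 1) | (~ c)) & 1)
6. [and_true →] (0 & 1)  →  0;  E1 = ((0 | (~ c)) & 1)
7. [or_true ←] 1  →  (0 | 1);  E1 = ((0 | (~ c)) & (0 | 1))
8. [and_idem ←] 0  →  (0 & 0);  E1 = (((0 & 0) | (~ c)) & (0 | 1))
9. [absorb_or ←] ((0 & 0) | (~ c))  →  (((0 & 0) | (~ c)) | (((0 & 0) | (~ c)) & 1));  this is E2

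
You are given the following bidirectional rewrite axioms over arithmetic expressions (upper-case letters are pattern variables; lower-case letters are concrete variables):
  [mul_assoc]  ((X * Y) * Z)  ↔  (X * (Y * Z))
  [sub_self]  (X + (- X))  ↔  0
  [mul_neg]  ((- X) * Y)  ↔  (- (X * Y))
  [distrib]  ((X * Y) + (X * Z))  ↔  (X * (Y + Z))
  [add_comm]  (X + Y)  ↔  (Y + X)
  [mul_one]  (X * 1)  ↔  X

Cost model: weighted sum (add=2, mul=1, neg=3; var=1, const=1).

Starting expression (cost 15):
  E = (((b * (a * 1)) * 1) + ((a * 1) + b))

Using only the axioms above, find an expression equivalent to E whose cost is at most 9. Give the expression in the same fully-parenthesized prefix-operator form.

((b * a) + (a + b))   [cost 9]

1. [mul_one →] (a * 1)  →  a;  E = (((b * (a * 1)) * 1) + (a + b))
2. [mul_one →] ((b * (a * 1)) * 1)  →  (b * (a * 1));  E = ((b * (a * 1)) + (a + b))
3. [mul_one →] (a * 1)  →  a;  cost 9 ≤ 9, done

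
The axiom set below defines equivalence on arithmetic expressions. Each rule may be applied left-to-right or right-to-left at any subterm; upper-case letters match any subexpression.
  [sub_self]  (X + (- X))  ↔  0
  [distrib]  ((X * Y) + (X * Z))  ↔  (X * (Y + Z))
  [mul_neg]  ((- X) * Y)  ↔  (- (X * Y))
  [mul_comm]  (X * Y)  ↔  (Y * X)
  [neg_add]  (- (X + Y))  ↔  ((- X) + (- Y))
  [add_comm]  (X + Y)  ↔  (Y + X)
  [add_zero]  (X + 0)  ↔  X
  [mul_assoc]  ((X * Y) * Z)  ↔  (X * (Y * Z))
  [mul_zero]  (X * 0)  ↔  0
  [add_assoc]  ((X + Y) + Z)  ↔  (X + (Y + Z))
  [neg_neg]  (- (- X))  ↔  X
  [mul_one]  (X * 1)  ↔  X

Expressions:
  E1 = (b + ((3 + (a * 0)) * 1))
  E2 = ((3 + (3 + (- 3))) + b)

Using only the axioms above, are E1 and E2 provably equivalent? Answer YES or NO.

(1) ((3 + (a * 0)) * 1)  =[mul_one →]=  (3 + (a * 0))    ⊢ (b + (3 + (a * 0)))
(2) (a * 0)  =[mul_zero →]=  0    ⊢ (b + (3 + 0))
(3) (b + (3 + 0))  =[add_comm →]=  ((3 + 0) + b)
(4) 0  =[sub_self ←]=  (3 + (- 3))    ⊢ E2

YES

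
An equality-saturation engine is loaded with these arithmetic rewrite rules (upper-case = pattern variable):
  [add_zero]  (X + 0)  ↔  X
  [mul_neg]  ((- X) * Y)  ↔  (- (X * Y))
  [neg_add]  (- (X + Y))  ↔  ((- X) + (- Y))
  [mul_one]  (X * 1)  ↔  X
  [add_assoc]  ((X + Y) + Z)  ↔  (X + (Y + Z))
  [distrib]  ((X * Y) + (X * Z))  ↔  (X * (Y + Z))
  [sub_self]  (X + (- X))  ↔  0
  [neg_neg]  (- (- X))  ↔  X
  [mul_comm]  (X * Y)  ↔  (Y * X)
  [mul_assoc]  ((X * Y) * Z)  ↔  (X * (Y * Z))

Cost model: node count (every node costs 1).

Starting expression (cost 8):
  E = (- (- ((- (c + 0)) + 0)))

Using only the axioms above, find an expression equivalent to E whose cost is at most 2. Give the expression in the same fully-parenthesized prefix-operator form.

(- c)   [cost 2]

(1) ((- (c + 0)) + 0)  =[add_zero →]=  (- (c + 0))    ⊢ (- (- (- (c + 0))))
(2) (- (- (c + 0)))  =[neg_neg →]=  (c + 0)    ⊢ (- (c + 0))
(3) (c + 0)  =[add_zero →]=  c    ⊢ cost 2, within 2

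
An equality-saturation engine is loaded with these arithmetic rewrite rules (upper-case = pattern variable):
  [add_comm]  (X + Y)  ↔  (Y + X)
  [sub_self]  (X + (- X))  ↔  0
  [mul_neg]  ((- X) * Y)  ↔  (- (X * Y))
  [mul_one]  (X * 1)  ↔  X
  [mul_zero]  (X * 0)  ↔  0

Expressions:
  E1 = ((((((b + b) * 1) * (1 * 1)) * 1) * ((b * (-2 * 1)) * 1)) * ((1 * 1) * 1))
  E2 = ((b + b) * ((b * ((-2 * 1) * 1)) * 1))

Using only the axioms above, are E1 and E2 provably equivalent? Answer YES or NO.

YES

1. [mul_one →] ((b + b) * 1)  →  (b + b);  E1 = (((((b + b) * (1 * 1)) * 1) * ((b * (-2 * 1)) * 1)) * ((1 * 1) * 1))
2. [mul_one →] (1 * 1)  →  1;  E1 = (((((b + b) * (1 * 1)) * 1) * ((b * (-2 * 1)) * 1)) * (1 * 1))
3. [mul_one →] ((b * (-2 * 1)) * 1)  →  (b * (-2 * 1));  E1 = (((((b + b) * (1 * 1)) * 1) * (b * (-2 * 1))) * (1 * 1))
4. [mul_one →] (1 * 1)  →  1;  E1 = (((((b + b) * (1 * 1)) * 1) * (b * (-2 * 1))) * 1)
5. [mul_one →] (((((b + b) * (1 * 1)) * 1) * (b * (-2 * 1))) * 1)  →  ((((b + b) * (1 * 1)) * 1) * (b * (-2 * 1)))
6. [mul_one →] (1 * 1)  →  1;  E1 = ((((b + b) * 1) * 1) * (b * (-2 * 1)))
7. [mul_one →] (-2 * 1)  →  -2;  E1 = ((((b + b) * 1) * 1) * (b * -2))
8. [mul_one →] ((b + b) * 1)  →  (b + b);  E1 = (((b + b) * 1) * (b * -2))
9. [mul_one →] ((b + b) * 1)  →  (b + b);  E1 = ((b + b) * (b * -2))
10. [mul_one ←] -2  →  (-2 * 1);  E1 = ((b + b) * (b * (-2 * 1)))
11. [mul_one ←] (-2 * 1)  →  ((-2 * 1) * 1);  E1 = ((b + b) * (b * ((-2 * 1) * 1)))
12. [mul_one ←] (b * ((-2 * 1) * 1))  →  ((b * ((-2 * 1) * 1)) * 1);  this is E2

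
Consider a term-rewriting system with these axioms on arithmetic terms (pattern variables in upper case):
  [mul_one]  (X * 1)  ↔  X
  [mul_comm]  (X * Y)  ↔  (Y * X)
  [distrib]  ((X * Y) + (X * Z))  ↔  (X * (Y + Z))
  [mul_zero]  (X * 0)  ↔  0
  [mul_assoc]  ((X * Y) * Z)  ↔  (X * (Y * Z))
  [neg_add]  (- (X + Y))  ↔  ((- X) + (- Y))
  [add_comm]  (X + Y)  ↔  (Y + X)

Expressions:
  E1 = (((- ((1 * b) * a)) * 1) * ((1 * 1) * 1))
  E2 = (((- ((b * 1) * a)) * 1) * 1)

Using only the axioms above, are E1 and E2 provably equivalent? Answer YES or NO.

YES

1. [mul_one →] ((- ((1 * b) * a)) * 1)  →  (- ((1 * b) * a));  E1 = ((- ((1 * b) * a)) * ((1 * 1) * 1))
2. [mul_comm →] (1 * b)  →  (b * 1);  E1 = ((- ((b * 1) * a)) * ((1 * 1) * 1))
3. [mul_one →] (b * 1)  →  b;  E1 = ((- (b * a)) * ((1 * 1) * 1))
4. [mul_one →] ((1 * 1) * 1)  →  (1 * 1);  E1 = ((- (b * a)) * (1 * 1))
5. [mul_one →] (1 * 1)  →  1;  E1 = ((- (b * a)) * 1)
6. [mul_one →] ((- (b * a)) * 1)  →  (- (b * a))
7. [mul_one ←] b  →  (b * 1);  E1 = (- ((b * 1) * a))
8. [mul_one ←] (- ((b * 1) * a))  →  ((- ((b * 1) * a)) * 1)
9. [mul_one ←] (- ((b * 1) * a))  →  ((- ((b * 1) * a)) * 1);  this is E2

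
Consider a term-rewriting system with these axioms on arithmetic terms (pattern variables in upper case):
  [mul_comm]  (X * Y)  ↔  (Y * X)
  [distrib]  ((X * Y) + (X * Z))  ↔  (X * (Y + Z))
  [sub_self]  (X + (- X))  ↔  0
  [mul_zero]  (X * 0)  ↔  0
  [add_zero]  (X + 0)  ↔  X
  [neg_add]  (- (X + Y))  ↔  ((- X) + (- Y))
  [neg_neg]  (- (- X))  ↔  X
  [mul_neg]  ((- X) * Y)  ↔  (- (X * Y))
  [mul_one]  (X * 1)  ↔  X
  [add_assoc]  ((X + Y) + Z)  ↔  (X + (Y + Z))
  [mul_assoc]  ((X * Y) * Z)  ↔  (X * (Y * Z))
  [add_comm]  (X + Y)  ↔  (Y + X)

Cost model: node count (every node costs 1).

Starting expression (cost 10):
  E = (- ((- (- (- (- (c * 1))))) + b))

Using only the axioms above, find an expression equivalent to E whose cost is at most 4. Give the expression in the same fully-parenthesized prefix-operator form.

step 1: neg_neg (→) rewrites (- (- (c * 1))) into (c * 1), now (- ((- (- (c * 1))) + b))
step 2: mul_one (→) rewrites (c * 1) into c, now (- ((- (- c)) + b))
step 3: neg_neg (→) rewrites (- (- c)) into c, reaching cost 4 (bound 4)

(- (c + b))   [cost 4]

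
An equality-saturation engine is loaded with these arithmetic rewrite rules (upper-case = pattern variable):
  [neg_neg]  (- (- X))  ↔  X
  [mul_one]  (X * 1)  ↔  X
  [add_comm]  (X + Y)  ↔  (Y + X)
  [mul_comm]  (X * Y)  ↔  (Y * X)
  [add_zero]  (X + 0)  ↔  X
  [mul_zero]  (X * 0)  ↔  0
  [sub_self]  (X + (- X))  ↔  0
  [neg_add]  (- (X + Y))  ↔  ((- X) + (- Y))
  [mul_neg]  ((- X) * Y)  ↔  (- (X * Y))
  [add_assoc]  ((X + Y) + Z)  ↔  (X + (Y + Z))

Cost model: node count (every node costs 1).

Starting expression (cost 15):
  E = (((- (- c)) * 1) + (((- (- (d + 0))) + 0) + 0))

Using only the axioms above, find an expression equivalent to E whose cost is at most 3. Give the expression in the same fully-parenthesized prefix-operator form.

1. [neg_neg →] (- (- (d + 0)))  →  (d + 0);  E = (((- (- c)) * 1) + (((d + 0) + 0) + 0))
2. [mul_comm →] ((- (- c)) * 1)  →  (1 * (- (- c)));  E = ((1 * (- (- c))) + (((d + 0) + 0) + 0))
3. [add_zero →] (((d + 0) + 0) + 0)  →  ((d + 0) + 0);  E = ((1 * (- (- c))) + ((d + 0) + 0))
4. [add_zero →] (d + 0)  →  d;  E = ((1 * (- (- c))) + (d + 0))
5. [neg_neg →] (- (- c))  →  c;  E = ((1 * c) + (d + 0))
6. [mul_comm →] (1 * c)  →  (c * 1);  E = ((c * 1) + (d + 0))
7. [mul_one →] (c * 1)  →  c;  E = (c + (d + 0))
8. [add_comm →] (c + (d + 0))  →  ((d + 0) + c)
9. [add_zero →] (d + 0)  →  d;  cost 3 ≤ 3, done

(d + c)   [cost 3]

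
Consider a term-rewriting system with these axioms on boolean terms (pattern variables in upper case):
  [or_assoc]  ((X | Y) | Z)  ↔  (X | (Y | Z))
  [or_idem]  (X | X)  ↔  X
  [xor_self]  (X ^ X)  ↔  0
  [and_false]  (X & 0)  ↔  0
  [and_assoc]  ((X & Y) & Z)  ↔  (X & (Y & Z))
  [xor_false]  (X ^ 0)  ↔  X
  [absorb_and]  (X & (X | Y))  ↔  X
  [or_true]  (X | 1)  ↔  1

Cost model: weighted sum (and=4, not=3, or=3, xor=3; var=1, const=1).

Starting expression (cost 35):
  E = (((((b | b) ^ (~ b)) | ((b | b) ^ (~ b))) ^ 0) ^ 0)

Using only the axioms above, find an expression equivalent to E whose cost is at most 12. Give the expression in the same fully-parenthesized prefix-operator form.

((b | b) ^ (~ b))   [cost 12]

(1) ((((b | b) ^ (~ b)) | ((b | b) ^ (~ b))) ^ 0)  =[xor_false →]=  (((b | b) ^ (~ b)) | ((b | b) ^ (~ b)))    ⊢ ((((b | b) ^ (~ b)) | ((b | b) ^ (~ b))) ^ 0)
(2) (((b | b) ^ (~ b)) | ((b | b) ^ (~ b)))  =[or_idem →]=  ((b | b) ^ (~ b))    ⊢ (((b | b) ^ (~ b)) ^ 0)
(3) (((b | b) ^ (~ b)) ^ 0)  =[xor_false →]=  ((b | b) ^ (~ b))    ⊢ cost 12, within 12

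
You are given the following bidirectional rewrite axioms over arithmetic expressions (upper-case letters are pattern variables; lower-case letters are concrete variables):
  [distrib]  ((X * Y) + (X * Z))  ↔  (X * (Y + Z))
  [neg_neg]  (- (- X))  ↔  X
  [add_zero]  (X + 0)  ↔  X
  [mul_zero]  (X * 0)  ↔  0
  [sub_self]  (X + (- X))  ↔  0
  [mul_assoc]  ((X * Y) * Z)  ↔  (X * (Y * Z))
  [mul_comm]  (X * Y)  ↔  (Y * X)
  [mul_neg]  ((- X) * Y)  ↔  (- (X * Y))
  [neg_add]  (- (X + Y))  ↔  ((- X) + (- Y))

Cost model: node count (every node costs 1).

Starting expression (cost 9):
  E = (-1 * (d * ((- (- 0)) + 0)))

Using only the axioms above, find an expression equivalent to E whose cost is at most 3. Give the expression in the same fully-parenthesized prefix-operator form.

step 1: add_zero (→) rewrites ((- (- 0)) + 0) into (- (- 0)), now (-1 * (d * (- (- 0))))
step 2: neg_neg (→) rewrites (- (- 0)) into 0, now (-1 * (d * 0))
step 3: mul_zero (→) rewrites (d * 0) into 0, reaching cost 3 (bound 3)

(-1 * 0)   [cost 3]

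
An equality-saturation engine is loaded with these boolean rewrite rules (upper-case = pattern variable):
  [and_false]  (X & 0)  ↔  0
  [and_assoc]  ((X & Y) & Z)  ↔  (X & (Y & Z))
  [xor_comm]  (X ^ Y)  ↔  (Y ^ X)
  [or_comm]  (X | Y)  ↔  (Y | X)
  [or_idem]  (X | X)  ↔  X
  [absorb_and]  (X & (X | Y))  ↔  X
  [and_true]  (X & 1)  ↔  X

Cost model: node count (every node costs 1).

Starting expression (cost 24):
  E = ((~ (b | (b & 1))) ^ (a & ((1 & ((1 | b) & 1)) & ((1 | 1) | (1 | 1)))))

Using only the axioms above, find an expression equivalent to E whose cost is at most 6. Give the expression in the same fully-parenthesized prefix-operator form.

step 1: and_true (→) rewrites ((1 | b) & 1) into (1 | b), now ((~ (b | (b & 1))) ^ (a & ((1 & (1 | b)) & ((1 | 1) | (1 | 1)))))
step 2: absorb_and (→) rewrites (1 & (1 | b)) into 1, now ((~ (b | (b & 1))) ^ (a & (1 & ((1 | 1) | (1 | 1)))))
step 3: or_idem (→) rewrites ((1 | 1) | (1 | 1)) into (1 | 1), now ((~ (b | (b & 1))) ^ (a & (1 & (1 | 1))))
step 4: absorb_and (→) rewrites (1 & (1 | 1)) into 1, now ((~ (b | (b & 1))) ^ (a & 1))
step 5: and_true (→) rewrites (b & 1) into b, now ((~ (b | b)) ^ (a & 1))
step 6: or_idem (→) rewrites (b | b) into b, reaching cost 6 (bound 6)

((~ b) ^ (a & 1))   [cost 6]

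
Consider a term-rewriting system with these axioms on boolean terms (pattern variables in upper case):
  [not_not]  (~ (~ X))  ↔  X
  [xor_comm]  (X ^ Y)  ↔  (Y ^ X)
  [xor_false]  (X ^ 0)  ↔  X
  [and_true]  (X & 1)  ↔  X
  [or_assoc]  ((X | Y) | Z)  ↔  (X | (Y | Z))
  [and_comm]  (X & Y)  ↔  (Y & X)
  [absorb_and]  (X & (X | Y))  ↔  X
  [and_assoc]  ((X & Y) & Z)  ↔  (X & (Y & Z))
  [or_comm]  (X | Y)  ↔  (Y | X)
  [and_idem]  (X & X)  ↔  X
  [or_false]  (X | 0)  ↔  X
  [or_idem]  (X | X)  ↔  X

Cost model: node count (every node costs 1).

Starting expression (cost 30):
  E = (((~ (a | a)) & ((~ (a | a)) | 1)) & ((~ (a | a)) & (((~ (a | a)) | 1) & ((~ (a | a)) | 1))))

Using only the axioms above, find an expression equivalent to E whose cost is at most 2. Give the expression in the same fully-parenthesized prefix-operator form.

(1) (((~ (a | a)) | 1) & ((~ (a | a)) | 1))  =[and_idem →]=  ((~ (a | a)) | 1)    ⊢ (((~ (a | a)) & ((~ (a | a)) | 1)) & ((~ (a | a)) & ((~ (a | a)) | 1)))
(2) (((~ (a | a)) & ((~ (a | a)) | 1)) & ((~ (a | a)) & ((~ (a | a)) | 1)))  =[and_idem →]=  ((~ (a | a)) & ((~ (a | a)) | 1))
(3) ((~ (a | a)) & ((~ (a | a)) | 1))  =[absorb_and →]=  (~ (a | a))
(4) (a | a)  =[or_idem →]=  a    ⊢ cost 2, within 2

(~ a)   [cost 2]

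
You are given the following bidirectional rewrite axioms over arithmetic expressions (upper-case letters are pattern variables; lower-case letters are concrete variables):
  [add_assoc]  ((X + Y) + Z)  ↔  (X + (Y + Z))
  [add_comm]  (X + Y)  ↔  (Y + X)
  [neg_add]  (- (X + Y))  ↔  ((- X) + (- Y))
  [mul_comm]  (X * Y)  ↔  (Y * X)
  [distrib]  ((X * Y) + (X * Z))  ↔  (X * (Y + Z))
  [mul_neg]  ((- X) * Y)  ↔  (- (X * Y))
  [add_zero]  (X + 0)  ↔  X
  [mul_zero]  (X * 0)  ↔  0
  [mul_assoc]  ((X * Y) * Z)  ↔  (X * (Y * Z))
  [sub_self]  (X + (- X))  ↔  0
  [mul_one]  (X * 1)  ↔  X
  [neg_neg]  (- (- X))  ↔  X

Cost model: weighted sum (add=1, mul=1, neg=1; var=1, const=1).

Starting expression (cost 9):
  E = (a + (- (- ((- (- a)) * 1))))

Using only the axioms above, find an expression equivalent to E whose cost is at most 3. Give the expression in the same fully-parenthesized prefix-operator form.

(a + a)   [cost 3]

1. [neg_neg →] (- (- a))  →  a;  E = (a + (- (- (a * 1))))
2. [mul_one →] (a * 1)  →  a;  E = (a + (- (- a)))
3. [neg_neg →] (- (- a))  →  a;  cost 3 ≤ 3, done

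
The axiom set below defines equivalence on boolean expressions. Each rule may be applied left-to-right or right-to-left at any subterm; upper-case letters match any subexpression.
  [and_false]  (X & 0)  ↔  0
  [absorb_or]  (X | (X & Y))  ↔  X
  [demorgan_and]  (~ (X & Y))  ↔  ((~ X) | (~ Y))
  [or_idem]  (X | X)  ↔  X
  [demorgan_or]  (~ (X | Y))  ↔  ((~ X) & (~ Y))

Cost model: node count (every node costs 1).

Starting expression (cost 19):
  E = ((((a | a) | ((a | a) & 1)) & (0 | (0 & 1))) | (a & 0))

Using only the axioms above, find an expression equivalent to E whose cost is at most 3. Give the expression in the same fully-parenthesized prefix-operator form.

step 1: absorb_or (→) rewrites ((a | a) | ((a | a) & 1)) into (a | a), now (((a | a) & (0 | (0 & 1))) | (a & 0))
step 2: or_idem (→) rewrites (a | a) into a, now ((a & (0 | (0 & 1))) | (a & 0))
step 3: absorb_or (→) rewrites (0 | (0 & 1)) into 0, now ((a & 0) | (a & 0))
step 4: or_idem (→) rewrites ((a & 0) | (a & 0)) into (a & 0), reaching cost 3 (bound 3)

(a & 0)   [cost 3]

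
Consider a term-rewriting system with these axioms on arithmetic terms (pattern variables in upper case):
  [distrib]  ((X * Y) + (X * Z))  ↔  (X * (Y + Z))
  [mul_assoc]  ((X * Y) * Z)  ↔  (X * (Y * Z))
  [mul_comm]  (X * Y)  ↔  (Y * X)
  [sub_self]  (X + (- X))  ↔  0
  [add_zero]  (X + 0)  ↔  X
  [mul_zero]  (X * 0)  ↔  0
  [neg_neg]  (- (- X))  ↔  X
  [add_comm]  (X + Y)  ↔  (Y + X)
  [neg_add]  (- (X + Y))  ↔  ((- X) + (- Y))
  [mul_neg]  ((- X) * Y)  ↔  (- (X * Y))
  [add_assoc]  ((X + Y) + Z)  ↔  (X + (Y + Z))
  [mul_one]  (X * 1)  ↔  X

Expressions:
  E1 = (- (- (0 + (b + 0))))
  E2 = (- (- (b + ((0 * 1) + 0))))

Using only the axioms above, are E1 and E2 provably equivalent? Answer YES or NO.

YES

1. [add_comm →] (0 + (b + 0))  →  ((b + 0) + 0);  E1 = (- (- ((b + 0) + 0)))
2. [neg_neg →] (- (- ((b + 0) + 0)))  →  ((b + 0) + 0)
3. [add_zero →] ((b + 0) + 0)  →  (b + 0)
4. [neg_neg ←] (b + 0)  →  (- (- (b + 0)))
5. [mul_one ←] 0  →  (0 * 1);  E1 = (- (- (b + (0 * 1))))
6. [add_zero ←] (0 * 1)  →  ((0 * 1) + 0);  this is E2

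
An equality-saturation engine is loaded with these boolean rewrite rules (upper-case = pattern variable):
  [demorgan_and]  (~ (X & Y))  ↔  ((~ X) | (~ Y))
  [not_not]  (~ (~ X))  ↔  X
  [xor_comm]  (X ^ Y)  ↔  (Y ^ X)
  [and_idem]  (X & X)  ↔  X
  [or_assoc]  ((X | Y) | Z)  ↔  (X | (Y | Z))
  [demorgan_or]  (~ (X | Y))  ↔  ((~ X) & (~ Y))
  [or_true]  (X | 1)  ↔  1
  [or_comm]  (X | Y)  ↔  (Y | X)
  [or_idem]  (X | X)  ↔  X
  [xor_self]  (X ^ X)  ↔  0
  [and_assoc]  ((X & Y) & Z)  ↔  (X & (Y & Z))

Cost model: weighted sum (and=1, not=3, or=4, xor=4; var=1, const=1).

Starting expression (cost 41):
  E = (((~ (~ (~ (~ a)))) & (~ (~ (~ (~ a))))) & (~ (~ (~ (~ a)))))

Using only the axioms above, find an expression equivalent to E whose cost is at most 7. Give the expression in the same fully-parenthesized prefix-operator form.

(~ (~ a))   [cost 7]

step 1: and_idem (→) rewrites ((~ (~ (~ (~ a)))) & (~ (~ (~ (~ a))))) into (~ (~ (~ (~ a)))), now ((~ (~ (~ (~ a)))) & (~ (~ (~ (~ a)))))
step 2: and_idem (→) rewrites ((~ (~ (~ (~ a)))) & (~ (~ (~ (~ a))))) into (~ (~ (~ (~ a))))
step 3: not_not (→) rewrites (~ (~ a)) into a, reaching cost 7 (bound 7)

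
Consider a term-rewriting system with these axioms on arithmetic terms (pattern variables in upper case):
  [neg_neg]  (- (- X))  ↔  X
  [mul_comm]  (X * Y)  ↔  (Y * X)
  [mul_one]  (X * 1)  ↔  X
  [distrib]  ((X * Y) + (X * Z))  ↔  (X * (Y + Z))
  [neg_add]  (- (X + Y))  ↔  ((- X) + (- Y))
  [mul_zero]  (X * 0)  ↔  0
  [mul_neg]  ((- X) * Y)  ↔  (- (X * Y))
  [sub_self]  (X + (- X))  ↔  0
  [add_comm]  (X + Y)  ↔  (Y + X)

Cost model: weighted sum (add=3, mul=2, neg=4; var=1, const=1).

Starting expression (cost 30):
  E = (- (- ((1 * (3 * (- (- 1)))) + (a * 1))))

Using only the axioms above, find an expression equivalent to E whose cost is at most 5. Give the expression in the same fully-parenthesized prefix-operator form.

(3 + a)   [cost 5]

(1) (- (- 1))  =[neg_neg →]=  1    ⊢ (- (- ((1 * (3 * 1)) + (a * 1))))
(2) (- (- ((1 * (3 * 1)) + (a * 1))))  =[neg_neg →]=  ((1 * (3 * 1)) + (a * 1))
(3) (1 * (3 * 1))  =[mul_comm →]=  ((3 * 1) * 1)    ⊢ (((3 * 1) * 1) + (a * 1))
(4) (3 * 1)  =[mul_one →]=  3    ⊢ ((3 * 1) + (a * 1))
(5) (3 * 1)  =[mul_one →]=  3    ⊢ (3 + (a * 1))
(6) (a * 1)  =[mul_one →]=  a    ⊢ cost 5, within 5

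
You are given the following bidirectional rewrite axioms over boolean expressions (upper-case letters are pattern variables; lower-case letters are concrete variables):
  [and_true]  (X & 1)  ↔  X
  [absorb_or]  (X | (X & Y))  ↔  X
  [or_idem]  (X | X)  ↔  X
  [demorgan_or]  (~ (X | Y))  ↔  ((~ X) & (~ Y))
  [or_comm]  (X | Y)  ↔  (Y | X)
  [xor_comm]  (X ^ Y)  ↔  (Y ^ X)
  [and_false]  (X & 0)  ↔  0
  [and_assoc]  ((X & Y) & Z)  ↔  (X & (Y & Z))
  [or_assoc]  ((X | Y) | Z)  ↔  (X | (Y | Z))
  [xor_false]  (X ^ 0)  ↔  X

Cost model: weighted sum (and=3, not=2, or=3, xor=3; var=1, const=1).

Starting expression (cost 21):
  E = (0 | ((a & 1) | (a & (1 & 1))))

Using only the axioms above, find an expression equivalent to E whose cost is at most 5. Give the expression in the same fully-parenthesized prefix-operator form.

step 1: and_true (→) rewrites (1 & 1) into 1, now (0 | ((a & 1) | (a & 1)))
step 2: or_idem (→) rewrites ((a & 1) | (a & 1)) into (a & 1), now (0 | (a & 1))
step 3: and_true (→) rewrites (a & 1) into a, reaching cost 5 (bound 5)

(0 | a)   [cost 5]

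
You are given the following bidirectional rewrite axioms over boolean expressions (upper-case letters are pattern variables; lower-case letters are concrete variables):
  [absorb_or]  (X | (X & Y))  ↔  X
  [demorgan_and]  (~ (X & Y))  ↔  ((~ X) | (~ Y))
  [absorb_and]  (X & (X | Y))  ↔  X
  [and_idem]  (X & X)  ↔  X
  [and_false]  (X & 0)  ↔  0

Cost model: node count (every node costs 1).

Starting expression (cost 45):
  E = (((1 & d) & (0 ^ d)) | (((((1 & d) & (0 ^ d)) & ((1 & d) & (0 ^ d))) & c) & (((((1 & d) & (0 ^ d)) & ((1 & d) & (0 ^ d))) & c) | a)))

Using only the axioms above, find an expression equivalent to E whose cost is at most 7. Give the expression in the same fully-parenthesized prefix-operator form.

step 1: absorb_and (→) rewrites (((((1 & d) & (0 ^ d)) & ((1 & d) & (0 ^ d))) & c) & (((((1 & d) & (0 ^ d)) & ((1 & d) & (0 ^ d))) & c) | a)) into ((((1 & d) & (0 ^ d)) & ((1 & d) & (0 ^ d))) & c), now (((1 & d) & (0 ^ d)) | ((((1 & d) & (0 ^ d)) & ((1 & d) & (0 ^ d))) & c))
step 2: and_idem (→) rewrites (((1 & d) & (0 ^ d)) & ((1 & d) & (0 ^ d))) into ((1 & d) & (0 ^ d)), now (((1 & d) & (0 ^ d)) | (((1 & d) & (0 ^ d)) & c))
step 3: absorb_or (→) rewrites (((1 & d) & (0 ^ d)) | (((1 & d) & (0 ^ d)) & c)) into ((1 & d) & (0 ^ d)), reaching cost 7 (bound 7)

((1 & d) & (0 ^ d))   [cost 7]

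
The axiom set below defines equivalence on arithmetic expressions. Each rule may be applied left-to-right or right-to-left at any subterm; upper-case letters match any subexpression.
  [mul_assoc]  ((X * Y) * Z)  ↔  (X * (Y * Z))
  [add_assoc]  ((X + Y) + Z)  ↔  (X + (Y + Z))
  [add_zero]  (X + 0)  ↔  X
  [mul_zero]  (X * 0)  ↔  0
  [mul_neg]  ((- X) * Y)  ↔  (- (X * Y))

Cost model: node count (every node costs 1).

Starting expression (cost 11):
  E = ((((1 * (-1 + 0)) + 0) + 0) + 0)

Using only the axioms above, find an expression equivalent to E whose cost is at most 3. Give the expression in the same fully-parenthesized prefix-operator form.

(1 * -1)   [cost 3]

1. [add_zero →] (-1 + 0)  →  -1;  E = ((((1 * -1) + 0) + 0) + 0)
2. [add_zero →] ((((1 * -1) + 0) + 0) + 0)  →  (((1 * -1) + 0) + 0)
3. [add_zero →] ((1 * -1) + 0)  →  (1 * -1);  E = ((1 * -1) + 0)
4. [add_zero →] ((1 * -1) + 0)  →  (1 * -1);  cost 3 ≤ 3, done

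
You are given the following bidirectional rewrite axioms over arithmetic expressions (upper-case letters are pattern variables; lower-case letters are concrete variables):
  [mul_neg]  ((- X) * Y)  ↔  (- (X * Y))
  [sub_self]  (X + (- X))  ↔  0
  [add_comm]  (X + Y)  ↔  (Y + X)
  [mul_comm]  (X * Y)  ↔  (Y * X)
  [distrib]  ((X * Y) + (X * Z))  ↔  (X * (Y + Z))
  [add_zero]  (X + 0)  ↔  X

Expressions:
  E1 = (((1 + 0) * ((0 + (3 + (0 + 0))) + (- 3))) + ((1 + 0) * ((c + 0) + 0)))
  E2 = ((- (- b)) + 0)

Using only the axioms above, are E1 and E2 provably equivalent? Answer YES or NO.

The axioms are sound identities: if E1 ↔* E2 then E1 and E2 evaluate identically under any assignment.
Under b=0, c=1: E1 evaluates to 1, E2 to 0. Distinct ⇒ no rewrite sequence connects them.

NO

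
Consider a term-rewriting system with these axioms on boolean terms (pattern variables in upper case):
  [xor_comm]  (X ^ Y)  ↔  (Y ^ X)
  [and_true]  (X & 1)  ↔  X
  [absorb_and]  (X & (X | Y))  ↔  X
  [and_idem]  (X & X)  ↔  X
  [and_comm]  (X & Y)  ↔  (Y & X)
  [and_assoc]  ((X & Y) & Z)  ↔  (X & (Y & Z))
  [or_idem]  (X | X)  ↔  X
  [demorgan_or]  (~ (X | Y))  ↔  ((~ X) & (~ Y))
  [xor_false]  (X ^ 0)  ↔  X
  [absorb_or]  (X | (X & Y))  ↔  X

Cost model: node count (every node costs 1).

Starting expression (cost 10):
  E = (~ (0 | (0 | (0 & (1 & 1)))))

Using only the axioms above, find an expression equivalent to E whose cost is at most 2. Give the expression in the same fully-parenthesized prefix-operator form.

(~ 0)   [cost 2]

(1) (1 & 1)  =[and_true →]=  1    ⊢ (~ (0 | (0 | (0 & 1))))
(2) (0 | (0 & 1))  =[absorb_or →]=  0    ⊢ (~ (0 | 0))
(3) (0 | 0)  =[or_idem →]=  0    ⊢ cost 2, within 2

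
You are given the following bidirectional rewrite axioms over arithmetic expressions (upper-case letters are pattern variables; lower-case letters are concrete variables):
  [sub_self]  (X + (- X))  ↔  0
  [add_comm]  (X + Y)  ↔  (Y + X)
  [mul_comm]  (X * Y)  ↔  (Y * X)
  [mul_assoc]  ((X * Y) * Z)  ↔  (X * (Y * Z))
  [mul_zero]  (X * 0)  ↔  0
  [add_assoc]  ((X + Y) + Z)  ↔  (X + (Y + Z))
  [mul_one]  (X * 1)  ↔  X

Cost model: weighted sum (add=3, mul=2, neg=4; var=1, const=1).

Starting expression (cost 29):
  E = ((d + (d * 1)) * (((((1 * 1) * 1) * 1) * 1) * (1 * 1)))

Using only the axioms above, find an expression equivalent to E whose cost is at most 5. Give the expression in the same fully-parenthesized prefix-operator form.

(d + d)   [cost 5]

(1) (1 * 1)  =[mul_one →]=  1    ⊢ ((d + (d * 1)) * ((((1 * 1) * 1) * 1) * (1 * 1)))
(2) (1 * 1)  =[mul_one →]=  1    ⊢ ((d + (d * 1)) * (((1 * 1) * 1) * (1 * 1)))
(3) (d + (d * 1))  =[add_comm →]=  ((d * 1) + d)    ⊢ (((d * 1) + d) * (((1 * 1) * 1) * (1 * 1)))
(4) (d * 1)  =[mul_one →]=  d    ⊢ ((d + d) * (((1 * 1) * 1) * (1 * 1)))
(5) (1 * 1)  =[mul_one →]=  1    ⊢ ((d + d) * ((1 * 1) * (1 * 1)))
(6) (1 * 1)  =[mul_one →]=  1    ⊢ ((d + d) * ((1 * 1) * 1))
(7) ((1 * 1) * 1)  =[mul_one →]=  (1 * 1)    ⊢ ((d + d) * (1 * 1))
(8) (1 * 1)  =[mul_one →]=  1    ⊢ ((d + d) * 1)
(9) ((d + d) * 1)  =[mul_one →]=  (d + d)    ⊢ cost 5, within 5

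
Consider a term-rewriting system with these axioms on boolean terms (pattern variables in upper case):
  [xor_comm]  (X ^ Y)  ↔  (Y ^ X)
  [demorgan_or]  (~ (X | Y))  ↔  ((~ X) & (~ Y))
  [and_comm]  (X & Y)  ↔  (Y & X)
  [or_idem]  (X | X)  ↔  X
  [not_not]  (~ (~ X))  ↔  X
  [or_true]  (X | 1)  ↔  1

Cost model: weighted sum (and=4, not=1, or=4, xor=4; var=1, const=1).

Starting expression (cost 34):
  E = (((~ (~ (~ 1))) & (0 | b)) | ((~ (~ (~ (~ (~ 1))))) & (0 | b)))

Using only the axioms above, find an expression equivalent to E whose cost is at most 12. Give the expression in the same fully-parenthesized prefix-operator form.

((~ 1) & (0 | b))   [cost 12]

1. [not_not →] (~ (~ (~ (~ (~ 1)))))  →  (~ (~ (~ 1)));  E = (((~ (~ (~ 1))) & (0 | b)) | ((~ (~ (~ 1))) & (0 | b)))
2. [or_idem →] (((~ (~ (~ 1))) & (0 | b)) | ((~ (~ (~ 1))) & (0 | b)))  →  ((~ (~ (~ 1))) & (0 | b))
3. [not_not →] (~ (~ (~ 1)))  →  (~ 1);  cost 12 ≤ 12, done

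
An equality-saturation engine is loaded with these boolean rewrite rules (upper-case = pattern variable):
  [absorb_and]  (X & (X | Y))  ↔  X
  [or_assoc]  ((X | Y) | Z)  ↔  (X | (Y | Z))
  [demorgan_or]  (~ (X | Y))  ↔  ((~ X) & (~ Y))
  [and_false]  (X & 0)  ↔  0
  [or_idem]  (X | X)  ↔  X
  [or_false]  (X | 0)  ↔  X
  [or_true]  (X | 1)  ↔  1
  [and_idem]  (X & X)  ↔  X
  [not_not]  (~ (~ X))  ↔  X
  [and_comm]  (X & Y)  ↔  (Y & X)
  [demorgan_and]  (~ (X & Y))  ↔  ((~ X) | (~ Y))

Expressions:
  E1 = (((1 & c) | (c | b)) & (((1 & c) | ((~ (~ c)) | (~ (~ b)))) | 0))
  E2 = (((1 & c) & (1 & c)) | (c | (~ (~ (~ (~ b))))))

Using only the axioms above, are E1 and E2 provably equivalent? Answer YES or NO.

step 1: not_not (→) rewrites (~ (~ c)) into c, now (((1 & c) | (c | b)) & (((1 & c) | (c | (~ (~ b)))) | 0))
step 2: not_not (→) rewrites (~ (~ b)) into b, now (((1 & c) | (c | b)) & (((1 & c) | (c | b)) | 0))
step 3: absorb_and (→) rewrites (((1 & c) | (c | b)) & (((1 & c) | (c | b)) | 0)) into ((1 & c) | (c | b))
step 4: not_not (←) rewrites b into (~ (~ b)), now ((1 & c) | (c | (~ (~ b))))
step 5: and_idem (←) rewrites (1 & c) into ((1 & c) & (1 & c)), now (((1 & c) & (1 & c)) | (c | (~ (~ b))))
step 6: not_not (←) rewrites (~ (~ b)) into (~ (~ (~ (~ b)))), which is E2

YES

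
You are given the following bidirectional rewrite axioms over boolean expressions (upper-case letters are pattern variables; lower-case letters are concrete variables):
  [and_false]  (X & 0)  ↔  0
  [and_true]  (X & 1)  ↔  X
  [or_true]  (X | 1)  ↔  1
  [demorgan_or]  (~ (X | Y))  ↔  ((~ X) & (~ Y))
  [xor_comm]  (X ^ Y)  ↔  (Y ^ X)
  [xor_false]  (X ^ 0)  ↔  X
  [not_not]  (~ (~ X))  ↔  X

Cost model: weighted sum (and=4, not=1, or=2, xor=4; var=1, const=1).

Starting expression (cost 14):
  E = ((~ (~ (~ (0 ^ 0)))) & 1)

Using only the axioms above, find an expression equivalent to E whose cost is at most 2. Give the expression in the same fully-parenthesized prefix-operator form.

(1) ((~ (~ (~ (0 ^ 0)))) & 1)  =[and_true →]=  (~ (~ (~ (0 ^ 0))))
(2) (~ (~ (0 ^ 0)))  =[not_not →]=  (0 ^ 0)    ⊢ (~ (0 ^ 0))
(3) (0 ^ 0)  =[xor_false →]=  0    ⊢ cost 2, within 2

(~ 0)   [cost 2]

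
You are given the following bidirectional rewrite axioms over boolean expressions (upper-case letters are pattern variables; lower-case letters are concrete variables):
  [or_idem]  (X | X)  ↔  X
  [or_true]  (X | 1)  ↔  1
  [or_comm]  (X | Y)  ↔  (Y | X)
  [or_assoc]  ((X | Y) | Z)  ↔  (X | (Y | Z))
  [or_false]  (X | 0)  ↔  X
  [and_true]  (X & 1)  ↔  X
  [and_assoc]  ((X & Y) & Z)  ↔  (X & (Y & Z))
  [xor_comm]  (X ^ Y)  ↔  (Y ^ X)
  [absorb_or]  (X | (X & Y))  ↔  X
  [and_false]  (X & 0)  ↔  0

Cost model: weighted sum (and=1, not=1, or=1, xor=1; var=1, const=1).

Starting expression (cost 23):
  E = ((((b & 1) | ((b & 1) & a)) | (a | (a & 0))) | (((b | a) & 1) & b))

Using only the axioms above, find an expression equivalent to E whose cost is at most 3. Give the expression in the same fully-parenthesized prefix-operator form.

1. [absorb_or →] ((b & 1) | ((b & 1) & a))  →  (b & 1);  E = (((b & 1) | (a | (a & 0))) | (((b | a) & 1) & b))
2. [and_true →] (b & 1)  →  b;  E = ((b | (a | (a & 0))) | (((b | a) & 1) & b))
3. [and_true →] ((b | a) & 1)  →  (b | a);  E = ((b | (a | (a & 0))) | ((b | a) & b))
4. [absorb_or →] (a | (a & 0))  →  a;  E = ((b | a) | ((b | a) & b))
5. [absorb_or →] ((b | a) | ((b | a) & b))  →  (b | a);  cost 3 ≤ 3, done

(b | a)   [cost 3]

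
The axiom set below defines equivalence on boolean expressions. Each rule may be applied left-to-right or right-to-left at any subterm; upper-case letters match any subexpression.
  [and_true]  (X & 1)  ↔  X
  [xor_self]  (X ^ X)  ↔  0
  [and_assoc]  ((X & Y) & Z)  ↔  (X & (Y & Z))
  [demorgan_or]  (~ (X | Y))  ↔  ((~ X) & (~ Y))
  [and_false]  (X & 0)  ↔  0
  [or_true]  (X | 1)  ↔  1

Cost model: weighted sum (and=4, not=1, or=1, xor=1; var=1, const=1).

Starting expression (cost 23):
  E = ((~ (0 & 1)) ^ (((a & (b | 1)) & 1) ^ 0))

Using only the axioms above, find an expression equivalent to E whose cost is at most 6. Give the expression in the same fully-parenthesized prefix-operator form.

1. [or_true →] (b | 1)  →  1;  E = ((~ (0 & 1)) ^ (((a & 1) & 1) ^ 0))
2. [and_true →] (0 & 1)  →  0;  E = ((~ 0) ^ (((a & 1) & 1) ^ 0))
3. [and_true →] (a & 1)  →  a;  E = ((~ 0) ^ ((a & 1) ^ 0))
4. [and_true →] (a & 1)  →  a;  cost 6 ≤ 6, done

((~ 0) ^ (a ^ 0))   [cost 6]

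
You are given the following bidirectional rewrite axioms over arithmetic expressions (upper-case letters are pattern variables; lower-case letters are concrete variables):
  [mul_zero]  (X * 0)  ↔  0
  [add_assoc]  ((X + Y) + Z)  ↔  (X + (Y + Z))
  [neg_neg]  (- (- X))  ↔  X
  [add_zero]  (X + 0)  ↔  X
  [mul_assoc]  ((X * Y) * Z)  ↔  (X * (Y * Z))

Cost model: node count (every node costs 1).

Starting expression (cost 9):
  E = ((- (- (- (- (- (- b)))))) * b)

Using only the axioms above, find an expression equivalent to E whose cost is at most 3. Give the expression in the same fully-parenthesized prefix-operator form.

1. [neg_neg →] (- (- (- b)))  →  (- b);  E = ((- (- (- (- b)))) * b)
2. [neg_neg →] (- (- (- b)))  →  (- b);  E = ((- (- b)) * b)
3. [neg_neg →] (- (- b))  →  b;  cost 3 ≤ 3, done

(b * b)   [cost 3]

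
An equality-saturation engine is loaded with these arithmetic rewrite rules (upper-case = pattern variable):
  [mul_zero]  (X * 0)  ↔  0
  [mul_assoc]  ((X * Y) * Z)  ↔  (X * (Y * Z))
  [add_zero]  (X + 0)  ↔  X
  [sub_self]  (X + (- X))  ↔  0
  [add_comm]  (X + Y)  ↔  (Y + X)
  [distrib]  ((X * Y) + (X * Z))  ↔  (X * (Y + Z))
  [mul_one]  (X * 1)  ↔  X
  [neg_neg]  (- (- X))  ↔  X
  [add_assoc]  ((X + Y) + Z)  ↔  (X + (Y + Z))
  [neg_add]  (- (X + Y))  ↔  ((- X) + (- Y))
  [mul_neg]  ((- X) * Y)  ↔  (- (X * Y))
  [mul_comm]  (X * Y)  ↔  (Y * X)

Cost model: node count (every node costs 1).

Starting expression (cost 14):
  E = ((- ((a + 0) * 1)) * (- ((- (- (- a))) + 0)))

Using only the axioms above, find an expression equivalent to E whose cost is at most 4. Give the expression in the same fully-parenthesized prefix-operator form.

step 1: neg_neg (→) rewrites (- (- a)) into a, now ((- ((a + 0) * 1)) * (- ((- a) + 0)))
step 2: add_zero (→) rewrites ((- a) + 0) into (- a), now ((- ((a + 0) * 1)) * (- (- a)))
step 3: neg_neg (→) rewrites (- (- a)) into a, now ((- ((a + 0) * 1)) * a)
step 4: mul_one (→) rewrites ((a + 0) * 1) into (a + 0), now ((- (a + 0)) * a)
step 5: add_zero (→) rewrites (a + 0) into a, reaching cost 4 (bound 4)

((- a) * a)   [cost 4]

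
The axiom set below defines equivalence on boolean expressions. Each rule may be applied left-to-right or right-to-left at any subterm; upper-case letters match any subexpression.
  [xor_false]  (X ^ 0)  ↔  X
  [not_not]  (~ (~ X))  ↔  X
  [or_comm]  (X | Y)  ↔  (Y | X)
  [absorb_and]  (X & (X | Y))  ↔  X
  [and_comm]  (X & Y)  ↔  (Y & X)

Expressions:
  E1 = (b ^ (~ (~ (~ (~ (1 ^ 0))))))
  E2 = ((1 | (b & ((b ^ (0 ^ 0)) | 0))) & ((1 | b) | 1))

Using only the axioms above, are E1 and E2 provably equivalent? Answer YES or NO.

NO

The axioms are sound identities: if E1 ↔* E2 then E1 and E2 evaluate identically under any assignment.
Under b=1: E1 evaluates to 0, E2 to 1. Distinct ⇒ no rewrite sequence connects them.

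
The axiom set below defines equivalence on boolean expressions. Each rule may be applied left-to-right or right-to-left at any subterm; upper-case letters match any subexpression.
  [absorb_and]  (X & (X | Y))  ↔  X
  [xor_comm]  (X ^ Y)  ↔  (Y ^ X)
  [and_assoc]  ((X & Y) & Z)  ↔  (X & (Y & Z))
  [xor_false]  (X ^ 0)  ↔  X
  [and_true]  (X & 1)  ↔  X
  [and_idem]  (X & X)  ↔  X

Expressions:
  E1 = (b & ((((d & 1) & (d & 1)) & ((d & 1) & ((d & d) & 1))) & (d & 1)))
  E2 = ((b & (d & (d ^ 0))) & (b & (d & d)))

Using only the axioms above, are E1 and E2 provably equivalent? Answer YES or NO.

(1) (d & d)  =[and_idem →]=  d    ⊢ (b & ((((d & 1) & (d & 1)) & ((d & 1) & (d & 1))) & (d & 1)))
(2) (((d & 1) & (d & 1)) & ((d & 1) & (d & 1)))  =[and_idem →]=  ((d & 1) & (d & 1))    ⊢ (b & (((d & 1) & (d & 1)) & (d & 1)))
(3) ((d & 1) & (d & 1))  =[and_idem →]=  (d & 1)    ⊢ (b & ((d & 1) & (d & 1)))
(4) ((d & 1) & (d & 1))  =[and_idem →]=  (d & 1)    ⊢ (b & (d & 1))
(5) (d & 1)  =[and_true →]=  d    ⊢ (b & d)
(6) d  =[and_idem ←]=  (d & d)    ⊢ (b & (d & d))
(7) (b & (d & d))  =[and_idem ←]=  ((b & (d & d)) & (b & (d & d)))
(8) d  =[xor_false ←]=  (d ^ 0)    ⊢ E2

YES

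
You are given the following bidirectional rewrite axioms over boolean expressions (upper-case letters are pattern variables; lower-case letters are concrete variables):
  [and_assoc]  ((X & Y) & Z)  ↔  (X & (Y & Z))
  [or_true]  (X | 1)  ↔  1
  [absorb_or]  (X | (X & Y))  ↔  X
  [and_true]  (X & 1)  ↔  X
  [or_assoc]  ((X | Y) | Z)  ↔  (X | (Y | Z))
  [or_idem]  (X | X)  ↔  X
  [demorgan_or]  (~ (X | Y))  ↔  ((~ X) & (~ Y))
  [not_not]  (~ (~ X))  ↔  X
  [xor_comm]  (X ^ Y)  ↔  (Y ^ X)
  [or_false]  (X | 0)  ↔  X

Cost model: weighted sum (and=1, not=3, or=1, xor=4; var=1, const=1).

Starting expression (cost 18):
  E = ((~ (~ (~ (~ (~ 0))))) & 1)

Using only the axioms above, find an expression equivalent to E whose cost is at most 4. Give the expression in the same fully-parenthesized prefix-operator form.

step 1: and_true (→) rewrites ((~ (~ (~ (~ (~ 0))))) & 1) into (~ (~ (~ (~ (~ 0)))))
step 2: not_not (→) rewrites (~ (~ 0)) into 0, now (~ (~ (~ 0)))
step 3: not_not (→) rewrites (~ (~ 0)) into 0, reaching cost 4 (bound 4)

(~ 0)   [cost 4]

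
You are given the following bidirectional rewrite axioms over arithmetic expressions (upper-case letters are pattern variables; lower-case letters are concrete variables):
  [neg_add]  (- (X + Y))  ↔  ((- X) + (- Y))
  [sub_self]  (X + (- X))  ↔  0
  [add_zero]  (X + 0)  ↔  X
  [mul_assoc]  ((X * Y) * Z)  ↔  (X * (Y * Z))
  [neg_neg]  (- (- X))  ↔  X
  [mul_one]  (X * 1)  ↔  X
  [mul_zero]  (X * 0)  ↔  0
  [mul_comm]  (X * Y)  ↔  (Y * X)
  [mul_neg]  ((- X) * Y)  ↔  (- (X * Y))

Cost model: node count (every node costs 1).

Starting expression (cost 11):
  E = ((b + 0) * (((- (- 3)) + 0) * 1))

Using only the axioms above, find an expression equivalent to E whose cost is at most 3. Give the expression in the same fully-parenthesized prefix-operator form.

(b * 3)   [cost 3]

1. [neg_neg →] (- (- 3))  →  3;  E = ((b + 0) * ((3 + 0) * 1))
2. [add_zero →] (3 + 0)  →  3;  E = ((b + 0) * (3 * 1))
3. [mul_one →] (3 * 1)  →  3;  E = ((b + 0) * 3)
4. [add_zero →] (b + 0)  →  b;  cost 3 ≤ 3, done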